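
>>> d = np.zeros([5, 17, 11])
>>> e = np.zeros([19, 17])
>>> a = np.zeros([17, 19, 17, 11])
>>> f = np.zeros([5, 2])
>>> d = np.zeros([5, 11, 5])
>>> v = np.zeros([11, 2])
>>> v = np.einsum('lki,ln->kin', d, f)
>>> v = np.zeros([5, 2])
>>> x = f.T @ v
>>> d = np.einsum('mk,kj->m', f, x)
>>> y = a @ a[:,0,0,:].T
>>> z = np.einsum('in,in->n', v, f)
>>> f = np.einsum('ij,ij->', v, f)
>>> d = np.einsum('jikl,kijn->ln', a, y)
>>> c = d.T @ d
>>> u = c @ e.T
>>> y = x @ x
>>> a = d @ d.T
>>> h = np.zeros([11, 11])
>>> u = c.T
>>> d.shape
(11, 17)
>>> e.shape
(19, 17)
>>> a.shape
(11, 11)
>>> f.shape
()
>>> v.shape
(5, 2)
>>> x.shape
(2, 2)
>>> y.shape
(2, 2)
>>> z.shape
(2,)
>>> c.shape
(17, 17)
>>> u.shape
(17, 17)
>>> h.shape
(11, 11)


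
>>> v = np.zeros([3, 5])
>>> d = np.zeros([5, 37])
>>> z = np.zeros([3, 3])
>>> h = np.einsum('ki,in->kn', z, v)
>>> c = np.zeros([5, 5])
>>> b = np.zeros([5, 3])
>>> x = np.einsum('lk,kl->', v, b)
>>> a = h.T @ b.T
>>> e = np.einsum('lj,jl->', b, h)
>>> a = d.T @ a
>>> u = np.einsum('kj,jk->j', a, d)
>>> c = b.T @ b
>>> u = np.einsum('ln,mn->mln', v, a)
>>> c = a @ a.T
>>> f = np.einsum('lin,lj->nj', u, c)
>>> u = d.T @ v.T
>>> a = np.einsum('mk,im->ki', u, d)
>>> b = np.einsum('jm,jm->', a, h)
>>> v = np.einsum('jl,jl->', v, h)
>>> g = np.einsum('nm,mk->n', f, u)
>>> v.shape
()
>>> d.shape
(5, 37)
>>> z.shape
(3, 3)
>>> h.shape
(3, 5)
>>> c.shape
(37, 37)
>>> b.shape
()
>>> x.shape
()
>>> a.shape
(3, 5)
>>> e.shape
()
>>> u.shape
(37, 3)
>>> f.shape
(5, 37)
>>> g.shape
(5,)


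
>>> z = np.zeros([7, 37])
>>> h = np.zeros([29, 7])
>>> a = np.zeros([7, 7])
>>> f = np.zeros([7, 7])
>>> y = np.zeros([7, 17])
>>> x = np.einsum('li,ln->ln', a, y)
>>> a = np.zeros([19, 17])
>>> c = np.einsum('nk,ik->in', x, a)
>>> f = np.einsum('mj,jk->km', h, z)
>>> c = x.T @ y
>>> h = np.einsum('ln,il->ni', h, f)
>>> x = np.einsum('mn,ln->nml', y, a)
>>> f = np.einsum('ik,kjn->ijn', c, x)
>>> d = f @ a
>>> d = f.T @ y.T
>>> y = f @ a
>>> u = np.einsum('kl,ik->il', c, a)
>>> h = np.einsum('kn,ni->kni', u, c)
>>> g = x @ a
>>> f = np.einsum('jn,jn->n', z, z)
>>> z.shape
(7, 37)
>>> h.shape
(19, 17, 17)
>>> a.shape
(19, 17)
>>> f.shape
(37,)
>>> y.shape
(17, 7, 17)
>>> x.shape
(17, 7, 19)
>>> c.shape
(17, 17)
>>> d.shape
(19, 7, 7)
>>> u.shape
(19, 17)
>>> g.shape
(17, 7, 17)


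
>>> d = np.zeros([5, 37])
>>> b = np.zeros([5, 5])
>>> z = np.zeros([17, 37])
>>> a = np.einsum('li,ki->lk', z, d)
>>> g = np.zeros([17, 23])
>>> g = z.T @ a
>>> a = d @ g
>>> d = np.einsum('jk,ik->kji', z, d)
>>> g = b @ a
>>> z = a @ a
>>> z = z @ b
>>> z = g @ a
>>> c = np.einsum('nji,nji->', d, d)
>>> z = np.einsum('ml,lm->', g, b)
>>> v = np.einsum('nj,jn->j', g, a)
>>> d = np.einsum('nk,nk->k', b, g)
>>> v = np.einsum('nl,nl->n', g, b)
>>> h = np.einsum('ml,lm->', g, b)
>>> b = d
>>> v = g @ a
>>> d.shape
(5,)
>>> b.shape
(5,)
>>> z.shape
()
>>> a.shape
(5, 5)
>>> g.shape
(5, 5)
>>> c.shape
()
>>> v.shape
(5, 5)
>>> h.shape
()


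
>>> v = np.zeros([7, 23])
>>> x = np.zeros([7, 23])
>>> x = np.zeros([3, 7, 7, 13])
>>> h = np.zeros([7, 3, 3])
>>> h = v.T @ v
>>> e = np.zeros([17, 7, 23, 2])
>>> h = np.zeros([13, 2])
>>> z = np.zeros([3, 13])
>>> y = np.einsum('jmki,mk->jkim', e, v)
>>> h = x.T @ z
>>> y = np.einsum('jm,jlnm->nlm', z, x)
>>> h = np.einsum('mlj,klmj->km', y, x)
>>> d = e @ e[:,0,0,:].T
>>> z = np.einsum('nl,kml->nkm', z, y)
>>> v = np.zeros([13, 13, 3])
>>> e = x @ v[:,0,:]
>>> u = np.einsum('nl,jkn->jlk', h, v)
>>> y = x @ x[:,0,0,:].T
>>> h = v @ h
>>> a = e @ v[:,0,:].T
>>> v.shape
(13, 13, 3)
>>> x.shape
(3, 7, 7, 13)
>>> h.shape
(13, 13, 7)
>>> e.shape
(3, 7, 7, 3)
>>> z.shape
(3, 7, 7)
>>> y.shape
(3, 7, 7, 3)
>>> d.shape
(17, 7, 23, 17)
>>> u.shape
(13, 7, 13)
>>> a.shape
(3, 7, 7, 13)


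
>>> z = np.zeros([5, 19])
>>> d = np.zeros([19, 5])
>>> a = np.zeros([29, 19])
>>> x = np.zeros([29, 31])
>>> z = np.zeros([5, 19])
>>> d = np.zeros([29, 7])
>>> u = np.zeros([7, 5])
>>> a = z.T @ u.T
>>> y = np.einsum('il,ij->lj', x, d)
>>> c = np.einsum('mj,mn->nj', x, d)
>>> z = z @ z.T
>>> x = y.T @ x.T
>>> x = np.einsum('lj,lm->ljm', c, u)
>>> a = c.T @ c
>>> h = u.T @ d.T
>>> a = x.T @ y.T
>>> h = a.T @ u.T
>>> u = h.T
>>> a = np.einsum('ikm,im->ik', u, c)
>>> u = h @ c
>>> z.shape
(5, 5)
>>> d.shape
(29, 7)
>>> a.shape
(7, 31)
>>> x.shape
(7, 31, 5)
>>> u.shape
(31, 31, 31)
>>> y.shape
(31, 7)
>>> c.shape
(7, 31)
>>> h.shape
(31, 31, 7)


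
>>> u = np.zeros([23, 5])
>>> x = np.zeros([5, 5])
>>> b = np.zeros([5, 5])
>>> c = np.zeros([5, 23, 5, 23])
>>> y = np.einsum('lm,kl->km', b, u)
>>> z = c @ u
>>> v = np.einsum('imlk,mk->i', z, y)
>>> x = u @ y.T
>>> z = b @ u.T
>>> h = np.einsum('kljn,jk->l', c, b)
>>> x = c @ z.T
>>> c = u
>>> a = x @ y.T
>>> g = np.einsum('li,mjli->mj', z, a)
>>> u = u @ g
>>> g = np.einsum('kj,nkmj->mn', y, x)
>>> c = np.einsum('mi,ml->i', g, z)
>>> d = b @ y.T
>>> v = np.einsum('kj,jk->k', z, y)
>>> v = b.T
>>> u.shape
(23, 23)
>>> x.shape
(5, 23, 5, 5)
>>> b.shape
(5, 5)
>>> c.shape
(5,)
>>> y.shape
(23, 5)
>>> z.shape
(5, 23)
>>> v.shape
(5, 5)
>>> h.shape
(23,)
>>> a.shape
(5, 23, 5, 23)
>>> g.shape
(5, 5)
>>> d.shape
(5, 23)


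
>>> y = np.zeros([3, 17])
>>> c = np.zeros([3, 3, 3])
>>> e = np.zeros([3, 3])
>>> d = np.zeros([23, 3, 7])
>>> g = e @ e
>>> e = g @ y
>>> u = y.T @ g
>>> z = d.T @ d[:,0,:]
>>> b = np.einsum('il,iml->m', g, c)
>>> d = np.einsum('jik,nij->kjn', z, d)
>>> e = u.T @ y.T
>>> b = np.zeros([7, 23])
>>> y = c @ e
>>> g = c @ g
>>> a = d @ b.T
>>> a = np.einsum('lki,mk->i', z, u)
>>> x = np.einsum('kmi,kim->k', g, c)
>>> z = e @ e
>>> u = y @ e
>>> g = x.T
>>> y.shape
(3, 3, 3)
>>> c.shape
(3, 3, 3)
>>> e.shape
(3, 3)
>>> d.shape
(7, 7, 23)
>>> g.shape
(3,)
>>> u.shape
(3, 3, 3)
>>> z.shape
(3, 3)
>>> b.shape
(7, 23)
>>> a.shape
(7,)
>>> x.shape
(3,)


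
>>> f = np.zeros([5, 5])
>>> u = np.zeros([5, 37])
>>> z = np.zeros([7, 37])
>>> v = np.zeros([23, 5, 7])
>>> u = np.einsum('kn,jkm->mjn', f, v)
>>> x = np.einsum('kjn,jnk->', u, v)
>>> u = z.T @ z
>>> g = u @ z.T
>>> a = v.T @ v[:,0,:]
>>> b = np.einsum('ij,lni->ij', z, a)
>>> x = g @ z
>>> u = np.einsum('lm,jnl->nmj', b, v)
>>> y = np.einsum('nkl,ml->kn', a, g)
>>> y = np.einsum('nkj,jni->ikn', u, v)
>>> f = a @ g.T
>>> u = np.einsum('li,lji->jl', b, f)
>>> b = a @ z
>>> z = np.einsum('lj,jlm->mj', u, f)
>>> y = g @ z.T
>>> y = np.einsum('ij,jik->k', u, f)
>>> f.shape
(7, 5, 37)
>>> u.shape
(5, 7)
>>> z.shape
(37, 7)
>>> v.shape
(23, 5, 7)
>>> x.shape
(37, 37)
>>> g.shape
(37, 7)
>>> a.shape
(7, 5, 7)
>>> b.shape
(7, 5, 37)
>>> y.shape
(37,)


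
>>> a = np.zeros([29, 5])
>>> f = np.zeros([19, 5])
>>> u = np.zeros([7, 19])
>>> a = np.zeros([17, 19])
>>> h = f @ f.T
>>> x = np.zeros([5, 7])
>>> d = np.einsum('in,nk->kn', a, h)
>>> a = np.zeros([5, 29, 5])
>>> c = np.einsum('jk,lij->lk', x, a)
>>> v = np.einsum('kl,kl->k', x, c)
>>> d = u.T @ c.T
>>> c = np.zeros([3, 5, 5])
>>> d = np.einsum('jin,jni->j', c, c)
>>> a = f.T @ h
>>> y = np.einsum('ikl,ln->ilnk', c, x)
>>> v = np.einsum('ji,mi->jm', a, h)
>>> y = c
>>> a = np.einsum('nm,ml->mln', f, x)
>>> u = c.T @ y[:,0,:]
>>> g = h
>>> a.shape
(5, 7, 19)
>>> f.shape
(19, 5)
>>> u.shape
(5, 5, 5)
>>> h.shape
(19, 19)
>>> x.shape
(5, 7)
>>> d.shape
(3,)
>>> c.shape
(3, 5, 5)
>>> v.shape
(5, 19)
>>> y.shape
(3, 5, 5)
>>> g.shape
(19, 19)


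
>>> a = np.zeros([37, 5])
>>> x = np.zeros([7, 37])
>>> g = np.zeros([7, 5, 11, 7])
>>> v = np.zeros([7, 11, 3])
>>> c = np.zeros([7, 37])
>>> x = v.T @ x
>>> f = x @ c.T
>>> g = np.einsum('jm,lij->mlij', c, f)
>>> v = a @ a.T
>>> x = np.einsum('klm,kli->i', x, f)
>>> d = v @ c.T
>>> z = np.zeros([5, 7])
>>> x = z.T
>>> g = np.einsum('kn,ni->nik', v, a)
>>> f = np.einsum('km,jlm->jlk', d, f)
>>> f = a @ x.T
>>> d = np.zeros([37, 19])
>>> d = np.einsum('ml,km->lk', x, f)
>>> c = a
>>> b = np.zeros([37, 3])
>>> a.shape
(37, 5)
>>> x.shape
(7, 5)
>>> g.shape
(37, 5, 37)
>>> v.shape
(37, 37)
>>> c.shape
(37, 5)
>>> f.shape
(37, 7)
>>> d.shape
(5, 37)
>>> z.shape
(5, 7)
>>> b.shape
(37, 3)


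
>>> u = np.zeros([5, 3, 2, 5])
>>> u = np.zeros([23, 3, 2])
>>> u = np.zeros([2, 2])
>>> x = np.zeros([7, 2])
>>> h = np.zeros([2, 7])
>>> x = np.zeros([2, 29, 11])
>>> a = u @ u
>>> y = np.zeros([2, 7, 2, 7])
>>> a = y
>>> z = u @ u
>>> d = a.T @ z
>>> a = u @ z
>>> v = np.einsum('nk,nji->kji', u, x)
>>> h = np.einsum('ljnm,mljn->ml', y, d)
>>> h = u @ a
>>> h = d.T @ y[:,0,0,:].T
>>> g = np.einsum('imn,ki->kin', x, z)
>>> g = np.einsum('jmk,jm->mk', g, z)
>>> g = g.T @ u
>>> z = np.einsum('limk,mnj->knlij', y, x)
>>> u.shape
(2, 2)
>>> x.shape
(2, 29, 11)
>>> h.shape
(2, 7, 2, 2)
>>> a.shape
(2, 2)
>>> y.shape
(2, 7, 2, 7)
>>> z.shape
(7, 29, 2, 7, 11)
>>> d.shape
(7, 2, 7, 2)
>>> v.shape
(2, 29, 11)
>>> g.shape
(11, 2)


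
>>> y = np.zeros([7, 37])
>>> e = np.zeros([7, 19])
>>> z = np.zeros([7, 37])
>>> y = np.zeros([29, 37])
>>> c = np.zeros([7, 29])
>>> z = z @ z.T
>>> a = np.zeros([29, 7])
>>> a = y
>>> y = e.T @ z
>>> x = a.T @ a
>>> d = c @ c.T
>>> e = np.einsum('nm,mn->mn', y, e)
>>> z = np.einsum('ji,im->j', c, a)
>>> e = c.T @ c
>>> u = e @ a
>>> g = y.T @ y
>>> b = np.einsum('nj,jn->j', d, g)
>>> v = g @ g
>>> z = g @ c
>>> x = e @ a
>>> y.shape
(19, 7)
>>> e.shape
(29, 29)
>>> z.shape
(7, 29)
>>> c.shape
(7, 29)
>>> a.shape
(29, 37)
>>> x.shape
(29, 37)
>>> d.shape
(7, 7)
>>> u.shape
(29, 37)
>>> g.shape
(7, 7)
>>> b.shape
(7,)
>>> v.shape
(7, 7)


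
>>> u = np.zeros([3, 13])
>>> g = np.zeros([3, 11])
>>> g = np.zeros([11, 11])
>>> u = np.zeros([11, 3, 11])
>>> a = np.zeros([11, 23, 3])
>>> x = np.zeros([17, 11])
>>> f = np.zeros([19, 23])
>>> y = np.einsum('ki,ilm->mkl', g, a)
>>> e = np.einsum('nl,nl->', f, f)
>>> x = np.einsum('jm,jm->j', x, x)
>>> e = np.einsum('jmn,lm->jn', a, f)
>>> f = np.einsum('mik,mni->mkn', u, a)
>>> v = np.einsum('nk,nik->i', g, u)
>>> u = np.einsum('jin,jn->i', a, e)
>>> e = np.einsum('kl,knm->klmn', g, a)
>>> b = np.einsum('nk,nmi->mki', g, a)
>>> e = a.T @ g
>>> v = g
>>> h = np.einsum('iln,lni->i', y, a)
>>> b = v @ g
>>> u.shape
(23,)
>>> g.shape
(11, 11)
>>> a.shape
(11, 23, 3)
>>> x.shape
(17,)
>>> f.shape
(11, 11, 23)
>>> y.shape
(3, 11, 23)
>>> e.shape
(3, 23, 11)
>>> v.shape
(11, 11)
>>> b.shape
(11, 11)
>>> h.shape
(3,)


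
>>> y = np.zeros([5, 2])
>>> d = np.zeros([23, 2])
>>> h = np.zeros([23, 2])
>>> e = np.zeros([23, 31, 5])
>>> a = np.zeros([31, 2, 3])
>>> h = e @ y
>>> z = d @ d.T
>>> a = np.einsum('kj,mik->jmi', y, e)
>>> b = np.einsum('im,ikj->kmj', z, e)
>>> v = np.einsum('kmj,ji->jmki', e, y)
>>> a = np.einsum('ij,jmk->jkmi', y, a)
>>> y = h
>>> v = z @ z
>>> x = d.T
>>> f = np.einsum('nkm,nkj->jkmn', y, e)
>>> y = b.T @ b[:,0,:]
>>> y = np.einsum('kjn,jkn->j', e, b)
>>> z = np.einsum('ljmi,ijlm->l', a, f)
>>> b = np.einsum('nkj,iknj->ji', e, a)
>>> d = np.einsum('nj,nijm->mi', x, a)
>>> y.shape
(31,)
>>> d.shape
(5, 31)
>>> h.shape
(23, 31, 2)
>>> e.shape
(23, 31, 5)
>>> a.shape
(2, 31, 23, 5)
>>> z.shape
(2,)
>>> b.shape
(5, 2)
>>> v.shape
(23, 23)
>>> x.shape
(2, 23)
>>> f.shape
(5, 31, 2, 23)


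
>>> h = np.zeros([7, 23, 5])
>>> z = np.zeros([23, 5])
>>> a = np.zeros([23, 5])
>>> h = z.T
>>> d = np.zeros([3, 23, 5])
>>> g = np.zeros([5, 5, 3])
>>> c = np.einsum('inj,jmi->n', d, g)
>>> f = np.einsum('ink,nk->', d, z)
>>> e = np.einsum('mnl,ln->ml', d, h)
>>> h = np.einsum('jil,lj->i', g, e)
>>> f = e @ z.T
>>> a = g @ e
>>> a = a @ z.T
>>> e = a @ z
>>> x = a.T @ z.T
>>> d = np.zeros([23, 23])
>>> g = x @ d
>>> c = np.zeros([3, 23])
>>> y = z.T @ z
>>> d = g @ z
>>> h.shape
(5,)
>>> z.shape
(23, 5)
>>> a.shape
(5, 5, 23)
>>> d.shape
(23, 5, 5)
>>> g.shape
(23, 5, 23)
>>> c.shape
(3, 23)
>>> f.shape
(3, 23)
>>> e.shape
(5, 5, 5)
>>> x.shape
(23, 5, 23)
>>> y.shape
(5, 5)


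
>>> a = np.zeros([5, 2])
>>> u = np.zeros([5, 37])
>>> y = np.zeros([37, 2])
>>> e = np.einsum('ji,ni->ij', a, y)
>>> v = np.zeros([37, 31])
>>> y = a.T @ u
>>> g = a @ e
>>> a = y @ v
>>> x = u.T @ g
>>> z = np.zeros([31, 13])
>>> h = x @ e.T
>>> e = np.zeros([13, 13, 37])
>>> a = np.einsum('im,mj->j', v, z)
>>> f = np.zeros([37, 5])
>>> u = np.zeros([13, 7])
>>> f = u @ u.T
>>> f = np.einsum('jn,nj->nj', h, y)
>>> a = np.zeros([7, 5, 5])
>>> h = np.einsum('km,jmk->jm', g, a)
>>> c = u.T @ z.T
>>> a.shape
(7, 5, 5)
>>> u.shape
(13, 7)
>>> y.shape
(2, 37)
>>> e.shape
(13, 13, 37)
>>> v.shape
(37, 31)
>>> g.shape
(5, 5)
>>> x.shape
(37, 5)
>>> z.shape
(31, 13)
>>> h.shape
(7, 5)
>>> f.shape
(2, 37)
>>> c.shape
(7, 31)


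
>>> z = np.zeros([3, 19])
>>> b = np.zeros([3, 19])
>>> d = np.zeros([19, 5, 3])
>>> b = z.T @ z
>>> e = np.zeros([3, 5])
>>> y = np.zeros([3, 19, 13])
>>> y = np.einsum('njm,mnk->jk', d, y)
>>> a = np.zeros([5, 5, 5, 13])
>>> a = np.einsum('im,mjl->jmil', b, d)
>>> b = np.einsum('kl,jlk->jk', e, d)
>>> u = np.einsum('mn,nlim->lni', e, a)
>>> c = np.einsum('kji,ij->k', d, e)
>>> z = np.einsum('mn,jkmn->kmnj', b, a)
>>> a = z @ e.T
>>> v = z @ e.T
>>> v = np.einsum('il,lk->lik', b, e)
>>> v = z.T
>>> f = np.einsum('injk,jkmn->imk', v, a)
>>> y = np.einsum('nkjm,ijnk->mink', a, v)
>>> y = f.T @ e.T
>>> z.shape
(19, 19, 3, 5)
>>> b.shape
(19, 3)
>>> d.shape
(19, 5, 3)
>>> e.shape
(3, 5)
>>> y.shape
(19, 3, 3)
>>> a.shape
(19, 19, 3, 3)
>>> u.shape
(19, 5, 19)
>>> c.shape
(19,)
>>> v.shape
(5, 3, 19, 19)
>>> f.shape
(5, 3, 19)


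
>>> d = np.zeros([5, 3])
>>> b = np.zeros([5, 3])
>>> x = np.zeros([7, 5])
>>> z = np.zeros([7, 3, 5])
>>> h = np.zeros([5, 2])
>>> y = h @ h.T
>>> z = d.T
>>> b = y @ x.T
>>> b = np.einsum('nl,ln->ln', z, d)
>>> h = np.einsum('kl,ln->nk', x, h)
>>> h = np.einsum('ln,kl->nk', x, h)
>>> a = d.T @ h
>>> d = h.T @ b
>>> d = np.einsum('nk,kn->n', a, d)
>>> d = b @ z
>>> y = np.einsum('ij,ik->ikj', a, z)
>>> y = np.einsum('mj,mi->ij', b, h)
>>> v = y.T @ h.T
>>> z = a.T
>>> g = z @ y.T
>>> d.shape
(5, 5)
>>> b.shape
(5, 3)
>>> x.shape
(7, 5)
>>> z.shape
(2, 3)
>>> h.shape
(5, 2)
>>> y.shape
(2, 3)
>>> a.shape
(3, 2)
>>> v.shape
(3, 5)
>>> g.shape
(2, 2)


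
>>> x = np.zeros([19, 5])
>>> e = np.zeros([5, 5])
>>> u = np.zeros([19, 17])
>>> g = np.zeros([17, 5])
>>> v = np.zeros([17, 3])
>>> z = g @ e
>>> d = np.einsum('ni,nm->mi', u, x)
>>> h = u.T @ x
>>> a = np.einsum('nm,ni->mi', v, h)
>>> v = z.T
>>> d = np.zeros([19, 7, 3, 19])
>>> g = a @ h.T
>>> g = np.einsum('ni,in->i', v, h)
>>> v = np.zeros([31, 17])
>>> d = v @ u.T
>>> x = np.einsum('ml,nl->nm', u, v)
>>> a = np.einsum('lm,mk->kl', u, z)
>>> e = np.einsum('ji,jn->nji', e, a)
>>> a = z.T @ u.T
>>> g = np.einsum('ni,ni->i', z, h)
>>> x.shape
(31, 19)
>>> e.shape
(19, 5, 5)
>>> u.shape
(19, 17)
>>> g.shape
(5,)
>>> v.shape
(31, 17)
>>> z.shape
(17, 5)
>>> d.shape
(31, 19)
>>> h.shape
(17, 5)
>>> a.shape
(5, 19)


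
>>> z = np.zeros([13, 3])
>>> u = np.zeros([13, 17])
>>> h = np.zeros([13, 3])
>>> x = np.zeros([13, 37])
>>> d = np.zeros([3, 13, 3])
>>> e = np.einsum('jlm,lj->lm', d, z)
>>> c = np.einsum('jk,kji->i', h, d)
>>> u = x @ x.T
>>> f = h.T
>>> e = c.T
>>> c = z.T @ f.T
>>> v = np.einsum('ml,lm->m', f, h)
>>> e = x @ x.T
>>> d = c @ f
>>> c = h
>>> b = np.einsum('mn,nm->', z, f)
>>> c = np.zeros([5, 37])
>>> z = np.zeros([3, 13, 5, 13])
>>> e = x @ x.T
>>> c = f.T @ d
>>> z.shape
(3, 13, 5, 13)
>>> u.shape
(13, 13)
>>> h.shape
(13, 3)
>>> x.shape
(13, 37)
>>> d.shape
(3, 13)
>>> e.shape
(13, 13)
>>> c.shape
(13, 13)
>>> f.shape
(3, 13)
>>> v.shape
(3,)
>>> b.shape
()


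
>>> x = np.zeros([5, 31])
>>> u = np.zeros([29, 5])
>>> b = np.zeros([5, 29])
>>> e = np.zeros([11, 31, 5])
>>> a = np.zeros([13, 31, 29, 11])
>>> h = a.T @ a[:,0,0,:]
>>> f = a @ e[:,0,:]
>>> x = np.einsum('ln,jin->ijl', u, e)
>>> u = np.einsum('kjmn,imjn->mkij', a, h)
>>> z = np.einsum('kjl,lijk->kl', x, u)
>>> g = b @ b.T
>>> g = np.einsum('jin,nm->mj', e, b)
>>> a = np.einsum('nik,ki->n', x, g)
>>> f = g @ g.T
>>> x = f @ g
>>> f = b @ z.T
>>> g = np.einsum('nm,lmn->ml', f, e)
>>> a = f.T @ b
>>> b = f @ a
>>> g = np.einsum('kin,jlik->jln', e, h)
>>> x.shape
(29, 11)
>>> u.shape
(29, 13, 11, 31)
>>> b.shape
(5, 29)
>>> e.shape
(11, 31, 5)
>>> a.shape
(31, 29)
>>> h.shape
(11, 29, 31, 11)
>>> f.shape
(5, 31)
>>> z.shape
(31, 29)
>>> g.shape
(11, 29, 5)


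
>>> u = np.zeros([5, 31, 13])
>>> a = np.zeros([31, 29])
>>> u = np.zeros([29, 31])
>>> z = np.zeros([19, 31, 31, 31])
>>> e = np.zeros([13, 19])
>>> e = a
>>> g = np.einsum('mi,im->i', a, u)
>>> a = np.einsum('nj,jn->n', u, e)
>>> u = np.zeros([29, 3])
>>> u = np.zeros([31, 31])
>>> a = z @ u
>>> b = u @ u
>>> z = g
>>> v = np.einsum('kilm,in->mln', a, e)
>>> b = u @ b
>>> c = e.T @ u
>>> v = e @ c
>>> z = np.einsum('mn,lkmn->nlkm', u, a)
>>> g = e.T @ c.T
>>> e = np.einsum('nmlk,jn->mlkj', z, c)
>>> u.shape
(31, 31)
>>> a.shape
(19, 31, 31, 31)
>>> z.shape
(31, 19, 31, 31)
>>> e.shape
(19, 31, 31, 29)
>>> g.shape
(29, 29)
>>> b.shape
(31, 31)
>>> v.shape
(31, 31)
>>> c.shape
(29, 31)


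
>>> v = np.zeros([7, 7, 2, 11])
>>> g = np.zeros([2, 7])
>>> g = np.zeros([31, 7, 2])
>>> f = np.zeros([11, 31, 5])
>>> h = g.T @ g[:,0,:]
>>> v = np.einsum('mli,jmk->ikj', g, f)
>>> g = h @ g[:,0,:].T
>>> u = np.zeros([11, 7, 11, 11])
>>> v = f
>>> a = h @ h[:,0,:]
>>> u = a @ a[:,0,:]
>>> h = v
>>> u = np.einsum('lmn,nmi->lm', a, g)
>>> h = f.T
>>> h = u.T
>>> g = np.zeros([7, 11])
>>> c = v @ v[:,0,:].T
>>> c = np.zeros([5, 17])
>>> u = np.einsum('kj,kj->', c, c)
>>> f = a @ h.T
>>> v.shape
(11, 31, 5)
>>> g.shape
(7, 11)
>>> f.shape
(2, 7, 7)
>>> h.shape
(7, 2)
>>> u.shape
()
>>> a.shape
(2, 7, 2)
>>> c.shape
(5, 17)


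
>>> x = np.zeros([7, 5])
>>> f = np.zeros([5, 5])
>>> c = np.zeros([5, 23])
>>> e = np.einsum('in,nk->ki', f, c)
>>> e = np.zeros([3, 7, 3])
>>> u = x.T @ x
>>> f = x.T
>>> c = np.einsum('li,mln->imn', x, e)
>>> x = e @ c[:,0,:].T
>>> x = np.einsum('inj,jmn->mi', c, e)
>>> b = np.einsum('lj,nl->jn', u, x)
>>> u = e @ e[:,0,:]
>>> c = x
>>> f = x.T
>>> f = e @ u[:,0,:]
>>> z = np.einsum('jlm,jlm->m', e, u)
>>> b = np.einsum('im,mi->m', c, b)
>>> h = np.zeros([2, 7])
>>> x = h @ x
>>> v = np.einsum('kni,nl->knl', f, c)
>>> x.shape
(2, 5)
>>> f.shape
(3, 7, 3)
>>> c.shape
(7, 5)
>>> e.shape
(3, 7, 3)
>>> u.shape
(3, 7, 3)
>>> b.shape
(5,)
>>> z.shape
(3,)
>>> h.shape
(2, 7)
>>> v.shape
(3, 7, 5)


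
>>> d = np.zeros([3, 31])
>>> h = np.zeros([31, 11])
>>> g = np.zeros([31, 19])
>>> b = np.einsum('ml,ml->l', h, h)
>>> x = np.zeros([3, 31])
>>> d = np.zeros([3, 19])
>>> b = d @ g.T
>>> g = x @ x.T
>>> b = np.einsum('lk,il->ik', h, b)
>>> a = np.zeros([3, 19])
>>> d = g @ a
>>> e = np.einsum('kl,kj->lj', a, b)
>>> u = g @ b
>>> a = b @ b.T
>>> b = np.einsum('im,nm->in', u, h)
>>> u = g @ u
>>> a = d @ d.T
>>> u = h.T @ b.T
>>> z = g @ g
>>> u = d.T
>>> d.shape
(3, 19)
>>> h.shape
(31, 11)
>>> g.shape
(3, 3)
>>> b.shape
(3, 31)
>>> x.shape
(3, 31)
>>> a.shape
(3, 3)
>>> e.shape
(19, 11)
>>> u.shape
(19, 3)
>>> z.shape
(3, 3)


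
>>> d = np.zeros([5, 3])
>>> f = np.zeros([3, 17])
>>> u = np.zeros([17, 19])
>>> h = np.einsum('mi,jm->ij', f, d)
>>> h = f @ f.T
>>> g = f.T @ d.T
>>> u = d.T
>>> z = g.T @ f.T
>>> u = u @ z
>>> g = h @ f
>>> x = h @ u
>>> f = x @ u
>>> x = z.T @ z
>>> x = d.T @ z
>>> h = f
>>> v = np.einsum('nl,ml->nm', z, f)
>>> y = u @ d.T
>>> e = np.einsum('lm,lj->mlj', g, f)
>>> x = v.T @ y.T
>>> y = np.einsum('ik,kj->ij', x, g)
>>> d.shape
(5, 3)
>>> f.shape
(3, 3)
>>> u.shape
(3, 3)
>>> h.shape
(3, 3)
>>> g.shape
(3, 17)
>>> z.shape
(5, 3)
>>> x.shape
(3, 3)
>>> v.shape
(5, 3)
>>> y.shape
(3, 17)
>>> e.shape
(17, 3, 3)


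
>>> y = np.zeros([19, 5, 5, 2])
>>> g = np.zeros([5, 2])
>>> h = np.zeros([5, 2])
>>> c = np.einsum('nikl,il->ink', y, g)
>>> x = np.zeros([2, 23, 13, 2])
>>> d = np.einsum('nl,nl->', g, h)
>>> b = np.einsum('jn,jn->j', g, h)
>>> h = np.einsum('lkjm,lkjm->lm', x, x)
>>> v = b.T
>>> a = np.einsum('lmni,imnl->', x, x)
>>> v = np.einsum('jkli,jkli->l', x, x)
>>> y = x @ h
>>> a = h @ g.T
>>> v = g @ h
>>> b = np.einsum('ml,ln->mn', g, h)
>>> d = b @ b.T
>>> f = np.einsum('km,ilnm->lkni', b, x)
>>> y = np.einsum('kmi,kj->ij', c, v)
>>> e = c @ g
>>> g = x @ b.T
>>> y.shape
(5, 2)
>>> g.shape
(2, 23, 13, 5)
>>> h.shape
(2, 2)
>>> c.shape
(5, 19, 5)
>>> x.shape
(2, 23, 13, 2)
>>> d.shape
(5, 5)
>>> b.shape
(5, 2)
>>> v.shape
(5, 2)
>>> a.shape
(2, 5)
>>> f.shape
(23, 5, 13, 2)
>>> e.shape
(5, 19, 2)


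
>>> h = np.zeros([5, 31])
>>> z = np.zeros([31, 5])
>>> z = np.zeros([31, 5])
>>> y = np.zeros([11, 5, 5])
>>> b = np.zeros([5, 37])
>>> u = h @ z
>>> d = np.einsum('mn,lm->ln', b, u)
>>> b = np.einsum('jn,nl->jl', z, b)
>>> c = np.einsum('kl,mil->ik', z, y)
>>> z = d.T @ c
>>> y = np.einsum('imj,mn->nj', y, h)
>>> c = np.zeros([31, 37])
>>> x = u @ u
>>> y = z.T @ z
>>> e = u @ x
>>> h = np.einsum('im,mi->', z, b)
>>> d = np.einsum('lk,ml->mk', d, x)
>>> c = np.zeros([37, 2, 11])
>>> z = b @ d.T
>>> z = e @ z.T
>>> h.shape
()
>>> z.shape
(5, 31)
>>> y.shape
(31, 31)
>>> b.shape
(31, 37)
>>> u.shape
(5, 5)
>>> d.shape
(5, 37)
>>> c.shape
(37, 2, 11)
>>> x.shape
(5, 5)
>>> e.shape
(5, 5)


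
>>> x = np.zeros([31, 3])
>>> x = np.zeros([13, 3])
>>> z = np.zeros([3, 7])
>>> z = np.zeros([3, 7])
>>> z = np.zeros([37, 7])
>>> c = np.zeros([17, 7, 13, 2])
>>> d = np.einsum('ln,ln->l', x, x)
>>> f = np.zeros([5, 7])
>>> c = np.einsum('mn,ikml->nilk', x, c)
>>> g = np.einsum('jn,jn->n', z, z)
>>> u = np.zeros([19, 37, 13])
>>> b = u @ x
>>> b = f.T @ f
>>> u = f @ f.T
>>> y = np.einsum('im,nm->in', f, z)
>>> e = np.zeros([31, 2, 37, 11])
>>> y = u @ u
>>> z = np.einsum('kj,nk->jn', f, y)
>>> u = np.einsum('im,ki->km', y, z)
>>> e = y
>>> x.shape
(13, 3)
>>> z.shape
(7, 5)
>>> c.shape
(3, 17, 2, 7)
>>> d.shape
(13,)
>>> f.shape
(5, 7)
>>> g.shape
(7,)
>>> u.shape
(7, 5)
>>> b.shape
(7, 7)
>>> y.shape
(5, 5)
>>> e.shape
(5, 5)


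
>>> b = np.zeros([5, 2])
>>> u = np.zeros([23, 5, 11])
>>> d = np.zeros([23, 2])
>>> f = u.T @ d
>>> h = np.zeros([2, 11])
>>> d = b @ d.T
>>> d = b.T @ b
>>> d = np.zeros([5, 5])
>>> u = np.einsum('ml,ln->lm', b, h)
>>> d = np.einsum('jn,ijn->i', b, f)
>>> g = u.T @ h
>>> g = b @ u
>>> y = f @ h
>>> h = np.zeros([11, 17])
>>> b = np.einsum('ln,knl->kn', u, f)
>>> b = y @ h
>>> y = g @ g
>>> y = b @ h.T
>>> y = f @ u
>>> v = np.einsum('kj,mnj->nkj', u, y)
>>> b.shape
(11, 5, 17)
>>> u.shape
(2, 5)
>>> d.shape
(11,)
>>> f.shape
(11, 5, 2)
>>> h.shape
(11, 17)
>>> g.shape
(5, 5)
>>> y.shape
(11, 5, 5)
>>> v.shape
(5, 2, 5)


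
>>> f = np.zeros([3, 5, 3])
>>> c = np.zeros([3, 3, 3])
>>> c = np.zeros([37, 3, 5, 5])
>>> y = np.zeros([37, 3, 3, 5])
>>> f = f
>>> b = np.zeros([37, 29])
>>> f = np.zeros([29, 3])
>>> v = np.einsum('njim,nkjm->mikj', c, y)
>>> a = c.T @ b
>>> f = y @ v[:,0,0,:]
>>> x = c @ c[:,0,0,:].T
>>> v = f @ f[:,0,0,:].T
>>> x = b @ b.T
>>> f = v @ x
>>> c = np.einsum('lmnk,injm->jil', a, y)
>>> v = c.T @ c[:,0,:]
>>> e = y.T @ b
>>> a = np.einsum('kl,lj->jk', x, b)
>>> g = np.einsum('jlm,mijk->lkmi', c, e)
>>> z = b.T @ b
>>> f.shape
(37, 3, 3, 37)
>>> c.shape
(3, 37, 5)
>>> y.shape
(37, 3, 3, 5)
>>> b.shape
(37, 29)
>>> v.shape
(5, 37, 5)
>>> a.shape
(29, 37)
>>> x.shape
(37, 37)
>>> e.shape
(5, 3, 3, 29)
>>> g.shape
(37, 29, 5, 3)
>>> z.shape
(29, 29)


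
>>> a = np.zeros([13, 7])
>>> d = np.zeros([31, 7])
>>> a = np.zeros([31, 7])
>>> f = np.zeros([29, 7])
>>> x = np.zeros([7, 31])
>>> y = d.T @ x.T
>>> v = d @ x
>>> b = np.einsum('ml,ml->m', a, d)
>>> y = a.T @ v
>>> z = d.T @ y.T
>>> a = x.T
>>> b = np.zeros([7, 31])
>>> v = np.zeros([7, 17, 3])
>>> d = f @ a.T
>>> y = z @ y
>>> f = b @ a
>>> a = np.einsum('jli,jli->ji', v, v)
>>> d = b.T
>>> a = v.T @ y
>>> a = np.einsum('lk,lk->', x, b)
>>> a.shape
()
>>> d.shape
(31, 7)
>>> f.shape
(7, 7)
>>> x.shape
(7, 31)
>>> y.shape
(7, 31)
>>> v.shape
(7, 17, 3)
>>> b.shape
(7, 31)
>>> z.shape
(7, 7)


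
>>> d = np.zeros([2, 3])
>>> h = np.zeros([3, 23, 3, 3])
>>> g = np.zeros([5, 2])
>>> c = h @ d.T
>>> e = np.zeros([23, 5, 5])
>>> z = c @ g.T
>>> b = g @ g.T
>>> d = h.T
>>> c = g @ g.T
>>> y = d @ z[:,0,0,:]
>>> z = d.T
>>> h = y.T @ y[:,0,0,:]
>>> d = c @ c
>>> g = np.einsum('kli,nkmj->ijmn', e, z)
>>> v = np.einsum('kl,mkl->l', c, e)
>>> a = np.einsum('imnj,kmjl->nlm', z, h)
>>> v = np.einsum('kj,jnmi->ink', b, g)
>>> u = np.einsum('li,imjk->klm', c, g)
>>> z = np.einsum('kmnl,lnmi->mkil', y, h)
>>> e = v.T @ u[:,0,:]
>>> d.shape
(5, 5)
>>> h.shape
(5, 23, 3, 5)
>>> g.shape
(5, 3, 3, 3)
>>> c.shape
(5, 5)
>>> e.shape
(5, 3, 3)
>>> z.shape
(3, 3, 5, 5)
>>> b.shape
(5, 5)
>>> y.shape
(3, 3, 23, 5)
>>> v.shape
(3, 3, 5)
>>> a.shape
(3, 5, 23)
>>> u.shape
(3, 5, 3)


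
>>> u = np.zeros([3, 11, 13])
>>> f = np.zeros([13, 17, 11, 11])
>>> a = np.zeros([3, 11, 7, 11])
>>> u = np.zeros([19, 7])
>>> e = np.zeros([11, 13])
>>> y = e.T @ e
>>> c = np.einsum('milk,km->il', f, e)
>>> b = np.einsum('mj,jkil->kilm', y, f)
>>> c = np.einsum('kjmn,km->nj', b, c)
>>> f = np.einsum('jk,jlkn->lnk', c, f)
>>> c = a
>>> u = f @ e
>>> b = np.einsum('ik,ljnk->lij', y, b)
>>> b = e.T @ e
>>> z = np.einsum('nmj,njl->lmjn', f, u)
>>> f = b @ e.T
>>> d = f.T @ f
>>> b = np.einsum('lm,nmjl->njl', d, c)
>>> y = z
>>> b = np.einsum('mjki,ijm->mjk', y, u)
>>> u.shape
(17, 11, 13)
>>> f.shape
(13, 11)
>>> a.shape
(3, 11, 7, 11)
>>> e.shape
(11, 13)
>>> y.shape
(13, 11, 11, 17)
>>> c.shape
(3, 11, 7, 11)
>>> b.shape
(13, 11, 11)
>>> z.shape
(13, 11, 11, 17)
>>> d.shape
(11, 11)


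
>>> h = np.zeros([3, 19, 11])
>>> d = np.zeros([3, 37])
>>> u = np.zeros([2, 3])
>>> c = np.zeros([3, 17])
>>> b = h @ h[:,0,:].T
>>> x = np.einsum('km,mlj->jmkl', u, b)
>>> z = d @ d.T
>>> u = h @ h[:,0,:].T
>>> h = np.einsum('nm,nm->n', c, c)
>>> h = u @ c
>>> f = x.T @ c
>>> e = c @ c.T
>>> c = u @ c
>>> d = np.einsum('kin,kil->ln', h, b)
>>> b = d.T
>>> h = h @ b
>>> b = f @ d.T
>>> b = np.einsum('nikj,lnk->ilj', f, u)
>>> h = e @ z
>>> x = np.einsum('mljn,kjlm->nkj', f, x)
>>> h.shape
(3, 3)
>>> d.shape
(3, 17)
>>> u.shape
(3, 19, 3)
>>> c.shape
(3, 19, 17)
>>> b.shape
(2, 3, 17)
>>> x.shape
(17, 3, 3)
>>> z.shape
(3, 3)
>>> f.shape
(19, 2, 3, 17)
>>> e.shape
(3, 3)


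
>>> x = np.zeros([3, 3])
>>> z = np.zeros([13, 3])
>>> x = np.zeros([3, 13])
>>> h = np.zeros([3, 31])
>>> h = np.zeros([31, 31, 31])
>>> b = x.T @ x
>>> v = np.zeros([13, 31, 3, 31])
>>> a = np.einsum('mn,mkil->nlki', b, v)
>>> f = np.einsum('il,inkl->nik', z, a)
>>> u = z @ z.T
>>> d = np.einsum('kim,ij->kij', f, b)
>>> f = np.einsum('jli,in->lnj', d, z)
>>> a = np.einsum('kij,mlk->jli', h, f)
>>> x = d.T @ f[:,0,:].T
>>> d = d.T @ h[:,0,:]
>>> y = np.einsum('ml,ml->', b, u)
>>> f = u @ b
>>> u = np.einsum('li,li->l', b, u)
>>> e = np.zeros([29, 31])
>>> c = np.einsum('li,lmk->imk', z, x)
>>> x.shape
(13, 13, 13)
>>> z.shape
(13, 3)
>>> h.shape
(31, 31, 31)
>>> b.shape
(13, 13)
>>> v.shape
(13, 31, 3, 31)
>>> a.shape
(31, 3, 31)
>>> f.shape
(13, 13)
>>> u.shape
(13,)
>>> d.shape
(13, 13, 31)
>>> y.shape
()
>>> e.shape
(29, 31)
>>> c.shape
(3, 13, 13)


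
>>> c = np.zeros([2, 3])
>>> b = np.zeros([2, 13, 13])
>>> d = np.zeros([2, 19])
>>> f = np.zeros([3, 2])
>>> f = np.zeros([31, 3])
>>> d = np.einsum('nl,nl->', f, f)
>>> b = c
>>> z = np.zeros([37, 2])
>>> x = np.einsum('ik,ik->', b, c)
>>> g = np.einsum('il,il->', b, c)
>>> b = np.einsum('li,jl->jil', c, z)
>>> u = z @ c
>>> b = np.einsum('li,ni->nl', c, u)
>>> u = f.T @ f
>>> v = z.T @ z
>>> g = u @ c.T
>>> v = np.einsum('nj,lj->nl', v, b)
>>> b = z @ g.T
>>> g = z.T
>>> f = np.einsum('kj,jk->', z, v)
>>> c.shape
(2, 3)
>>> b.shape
(37, 3)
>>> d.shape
()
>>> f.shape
()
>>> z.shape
(37, 2)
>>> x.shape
()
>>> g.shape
(2, 37)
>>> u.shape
(3, 3)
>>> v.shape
(2, 37)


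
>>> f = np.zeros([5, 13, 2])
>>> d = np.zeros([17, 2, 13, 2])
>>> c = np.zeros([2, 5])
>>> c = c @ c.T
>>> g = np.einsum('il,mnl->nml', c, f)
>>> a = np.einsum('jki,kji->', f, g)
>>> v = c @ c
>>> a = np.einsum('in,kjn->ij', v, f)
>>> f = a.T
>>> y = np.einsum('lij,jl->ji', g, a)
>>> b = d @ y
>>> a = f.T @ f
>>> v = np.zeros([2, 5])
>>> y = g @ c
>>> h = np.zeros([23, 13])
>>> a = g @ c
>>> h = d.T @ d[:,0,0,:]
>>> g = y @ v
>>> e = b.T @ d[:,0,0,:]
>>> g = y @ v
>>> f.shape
(13, 2)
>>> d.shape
(17, 2, 13, 2)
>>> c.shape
(2, 2)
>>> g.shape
(13, 5, 5)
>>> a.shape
(13, 5, 2)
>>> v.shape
(2, 5)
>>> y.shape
(13, 5, 2)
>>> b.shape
(17, 2, 13, 5)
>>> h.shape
(2, 13, 2, 2)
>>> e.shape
(5, 13, 2, 2)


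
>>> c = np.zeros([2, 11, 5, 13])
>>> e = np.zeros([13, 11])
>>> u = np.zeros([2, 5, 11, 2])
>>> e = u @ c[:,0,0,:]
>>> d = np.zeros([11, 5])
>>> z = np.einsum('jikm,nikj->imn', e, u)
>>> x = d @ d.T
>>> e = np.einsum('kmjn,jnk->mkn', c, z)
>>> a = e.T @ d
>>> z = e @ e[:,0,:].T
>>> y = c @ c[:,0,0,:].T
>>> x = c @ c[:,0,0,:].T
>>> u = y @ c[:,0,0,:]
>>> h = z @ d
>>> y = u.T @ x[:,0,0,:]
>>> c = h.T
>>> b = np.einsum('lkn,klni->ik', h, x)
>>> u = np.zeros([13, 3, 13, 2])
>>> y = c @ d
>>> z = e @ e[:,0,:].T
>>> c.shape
(5, 2, 11)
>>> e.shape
(11, 2, 13)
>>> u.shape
(13, 3, 13, 2)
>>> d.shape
(11, 5)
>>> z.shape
(11, 2, 11)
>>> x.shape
(2, 11, 5, 2)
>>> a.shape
(13, 2, 5)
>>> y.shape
(5, 2, 5)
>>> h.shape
(11, 2, 5)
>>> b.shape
(2, 2)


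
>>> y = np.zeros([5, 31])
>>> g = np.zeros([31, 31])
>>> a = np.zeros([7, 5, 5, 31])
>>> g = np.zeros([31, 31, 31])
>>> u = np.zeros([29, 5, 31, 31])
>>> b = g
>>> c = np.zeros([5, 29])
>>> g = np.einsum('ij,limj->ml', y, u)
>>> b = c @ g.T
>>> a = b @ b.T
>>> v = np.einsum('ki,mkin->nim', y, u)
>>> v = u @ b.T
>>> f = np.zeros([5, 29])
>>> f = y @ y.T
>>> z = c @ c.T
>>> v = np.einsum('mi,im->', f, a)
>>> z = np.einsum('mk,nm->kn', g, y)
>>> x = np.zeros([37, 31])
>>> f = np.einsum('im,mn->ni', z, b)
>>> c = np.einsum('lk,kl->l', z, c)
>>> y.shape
(5, 31)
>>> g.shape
(31, 29)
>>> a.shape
(5, 5)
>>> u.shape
(29, 5, 31, 31)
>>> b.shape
(5, 31)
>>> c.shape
(29,)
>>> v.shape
()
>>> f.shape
(31, 29)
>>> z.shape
(29, 5)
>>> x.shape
(37, 31)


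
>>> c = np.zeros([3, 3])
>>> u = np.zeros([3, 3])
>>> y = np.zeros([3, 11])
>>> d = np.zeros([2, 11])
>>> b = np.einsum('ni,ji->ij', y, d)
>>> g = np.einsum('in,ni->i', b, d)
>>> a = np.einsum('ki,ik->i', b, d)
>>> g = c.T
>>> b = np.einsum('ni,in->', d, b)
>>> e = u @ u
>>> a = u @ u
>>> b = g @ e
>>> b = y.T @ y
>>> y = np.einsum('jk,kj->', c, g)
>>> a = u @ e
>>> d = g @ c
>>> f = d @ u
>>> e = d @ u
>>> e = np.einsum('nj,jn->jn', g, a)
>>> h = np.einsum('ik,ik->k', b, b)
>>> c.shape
(3, 3)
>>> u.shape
(3, 3)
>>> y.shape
()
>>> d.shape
(3, 3)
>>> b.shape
(11, 11)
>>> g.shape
(3, 3)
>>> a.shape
(3, 3)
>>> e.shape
(3, 3)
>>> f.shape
(3, 3)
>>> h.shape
(11,)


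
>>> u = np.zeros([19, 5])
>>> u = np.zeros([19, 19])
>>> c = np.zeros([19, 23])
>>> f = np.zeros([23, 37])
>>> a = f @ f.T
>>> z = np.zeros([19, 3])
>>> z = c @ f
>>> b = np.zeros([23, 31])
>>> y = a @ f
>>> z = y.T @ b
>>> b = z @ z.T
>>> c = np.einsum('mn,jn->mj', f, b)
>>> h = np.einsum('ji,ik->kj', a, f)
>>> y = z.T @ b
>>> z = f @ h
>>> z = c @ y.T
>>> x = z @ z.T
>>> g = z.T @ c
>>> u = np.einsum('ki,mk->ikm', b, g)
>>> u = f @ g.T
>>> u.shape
(23, 31)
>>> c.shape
(23, 37)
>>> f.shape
(23, 37)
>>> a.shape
(23, 23)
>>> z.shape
(23, 31)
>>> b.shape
(37, 37)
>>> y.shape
(31, 37)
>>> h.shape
(37, 23)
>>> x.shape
(23, 23)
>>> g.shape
(31, 37)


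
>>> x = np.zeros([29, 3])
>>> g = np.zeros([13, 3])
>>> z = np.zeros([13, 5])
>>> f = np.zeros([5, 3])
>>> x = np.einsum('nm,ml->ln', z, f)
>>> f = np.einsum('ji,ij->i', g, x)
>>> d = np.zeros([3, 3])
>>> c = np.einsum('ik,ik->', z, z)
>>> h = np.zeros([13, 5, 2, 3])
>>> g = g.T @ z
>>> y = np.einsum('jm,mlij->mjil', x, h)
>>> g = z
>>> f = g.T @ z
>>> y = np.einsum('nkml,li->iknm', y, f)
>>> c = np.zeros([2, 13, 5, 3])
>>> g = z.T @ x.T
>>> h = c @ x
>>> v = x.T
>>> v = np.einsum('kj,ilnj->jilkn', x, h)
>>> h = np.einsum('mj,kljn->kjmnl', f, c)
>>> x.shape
(3, 13)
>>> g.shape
(5, 3)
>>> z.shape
(13, 5)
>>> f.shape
(5, 5)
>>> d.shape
(3, 3)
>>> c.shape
(2, 13, 5, 3)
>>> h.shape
(2, 5, 5, 3, 13)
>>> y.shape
(5, 3, 13, 2)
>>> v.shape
(13, 2, 13, 3, 5)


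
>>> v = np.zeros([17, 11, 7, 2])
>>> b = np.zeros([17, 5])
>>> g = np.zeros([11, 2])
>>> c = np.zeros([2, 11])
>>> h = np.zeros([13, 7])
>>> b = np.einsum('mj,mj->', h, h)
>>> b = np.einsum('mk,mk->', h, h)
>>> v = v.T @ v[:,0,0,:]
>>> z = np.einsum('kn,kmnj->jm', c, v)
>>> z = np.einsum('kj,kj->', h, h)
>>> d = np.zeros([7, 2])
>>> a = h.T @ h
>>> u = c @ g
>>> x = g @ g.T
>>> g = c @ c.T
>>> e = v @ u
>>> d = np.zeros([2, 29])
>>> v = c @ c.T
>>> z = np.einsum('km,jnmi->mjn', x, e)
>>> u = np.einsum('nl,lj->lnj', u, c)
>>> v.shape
(2, 2)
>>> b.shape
()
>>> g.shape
(2, 2)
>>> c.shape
(2, 11)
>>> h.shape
(13, 7)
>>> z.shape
(11, 2, 7)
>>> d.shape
(2, 29)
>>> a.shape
(7, 7)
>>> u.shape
(2, 2, 11)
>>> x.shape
(11, 11)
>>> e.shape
(2, 7, 11, 2)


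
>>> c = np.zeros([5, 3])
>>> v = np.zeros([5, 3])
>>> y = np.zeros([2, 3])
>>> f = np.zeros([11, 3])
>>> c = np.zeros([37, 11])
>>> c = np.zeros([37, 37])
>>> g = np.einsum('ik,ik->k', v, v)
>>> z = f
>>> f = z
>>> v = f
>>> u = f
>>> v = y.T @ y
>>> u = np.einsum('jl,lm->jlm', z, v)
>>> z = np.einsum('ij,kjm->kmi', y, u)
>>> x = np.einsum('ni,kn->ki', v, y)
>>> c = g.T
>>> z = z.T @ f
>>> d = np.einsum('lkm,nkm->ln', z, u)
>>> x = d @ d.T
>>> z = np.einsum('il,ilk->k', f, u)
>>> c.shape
(3,)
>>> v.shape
(3, 3)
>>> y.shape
(2, 3)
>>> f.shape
(11, 3)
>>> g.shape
(3,)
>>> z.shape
(3,)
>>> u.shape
(11, 3, 3)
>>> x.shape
(2, 2)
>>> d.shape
(2, 11)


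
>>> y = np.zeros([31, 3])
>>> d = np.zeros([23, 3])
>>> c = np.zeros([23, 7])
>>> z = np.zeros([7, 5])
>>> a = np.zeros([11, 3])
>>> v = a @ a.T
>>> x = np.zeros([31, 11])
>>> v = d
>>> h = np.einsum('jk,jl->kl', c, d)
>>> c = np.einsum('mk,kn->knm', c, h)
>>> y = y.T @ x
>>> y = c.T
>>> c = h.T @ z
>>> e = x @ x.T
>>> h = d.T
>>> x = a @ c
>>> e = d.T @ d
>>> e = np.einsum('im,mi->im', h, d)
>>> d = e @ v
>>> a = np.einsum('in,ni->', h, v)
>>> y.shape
(23, 3, 7)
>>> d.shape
(3, 3)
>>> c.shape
(3, 5)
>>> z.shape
(7, 5)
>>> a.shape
()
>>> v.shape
(23, 3)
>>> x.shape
(11, 5)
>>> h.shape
(3, 23)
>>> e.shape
(3, 23)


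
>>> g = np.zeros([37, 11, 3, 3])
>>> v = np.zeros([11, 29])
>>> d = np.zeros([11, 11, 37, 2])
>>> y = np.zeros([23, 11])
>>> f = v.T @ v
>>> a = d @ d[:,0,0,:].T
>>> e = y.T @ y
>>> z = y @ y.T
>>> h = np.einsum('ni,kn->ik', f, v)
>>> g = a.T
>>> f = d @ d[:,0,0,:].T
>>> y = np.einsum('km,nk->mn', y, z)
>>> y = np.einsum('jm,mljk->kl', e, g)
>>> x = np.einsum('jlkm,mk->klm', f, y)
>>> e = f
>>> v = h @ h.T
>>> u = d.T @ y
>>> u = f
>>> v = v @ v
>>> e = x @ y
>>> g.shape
(11, 37, 11, 11)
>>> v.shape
(29, 29)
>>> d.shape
(11, 11, 37, 2)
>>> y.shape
(11, 37)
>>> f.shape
(11, 11, 37, 11)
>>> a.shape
(11, 11, 37, 11)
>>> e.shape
(37, 11, 37)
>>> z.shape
(23, 23)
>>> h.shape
(29, 11)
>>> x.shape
(37, 11, 11)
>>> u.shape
(11, 11, 37, 11)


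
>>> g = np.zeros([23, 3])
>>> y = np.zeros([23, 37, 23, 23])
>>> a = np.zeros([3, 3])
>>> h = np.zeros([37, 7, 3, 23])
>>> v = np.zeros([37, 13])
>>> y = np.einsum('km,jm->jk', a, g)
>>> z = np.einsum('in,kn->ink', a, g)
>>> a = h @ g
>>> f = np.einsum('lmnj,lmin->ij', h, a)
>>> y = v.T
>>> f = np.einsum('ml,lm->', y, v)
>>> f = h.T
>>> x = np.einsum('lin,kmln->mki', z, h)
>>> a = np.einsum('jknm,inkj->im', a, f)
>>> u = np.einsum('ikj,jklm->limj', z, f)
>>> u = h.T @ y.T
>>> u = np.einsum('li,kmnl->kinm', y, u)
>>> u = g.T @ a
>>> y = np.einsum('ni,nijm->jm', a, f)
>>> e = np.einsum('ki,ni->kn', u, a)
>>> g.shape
(23, 3)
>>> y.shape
(7, 37)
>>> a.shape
(23, 3)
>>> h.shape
(37, 7, 3, 23)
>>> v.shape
(37, 13)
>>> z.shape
(3, 3, 23)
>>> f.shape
(23, 3, 7, 37)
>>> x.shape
(7, 37, 3)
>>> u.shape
(3, 3)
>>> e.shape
(3, 23)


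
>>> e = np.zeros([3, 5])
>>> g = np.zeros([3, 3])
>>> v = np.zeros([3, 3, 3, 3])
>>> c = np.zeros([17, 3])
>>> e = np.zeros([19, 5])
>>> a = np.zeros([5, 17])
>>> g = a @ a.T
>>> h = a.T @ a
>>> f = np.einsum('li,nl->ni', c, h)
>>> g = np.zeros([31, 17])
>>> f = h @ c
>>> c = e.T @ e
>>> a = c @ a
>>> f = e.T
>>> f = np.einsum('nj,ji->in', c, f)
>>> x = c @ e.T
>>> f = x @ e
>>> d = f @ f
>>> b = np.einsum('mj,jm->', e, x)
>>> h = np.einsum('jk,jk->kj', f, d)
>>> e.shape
(19, 5)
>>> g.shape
(31, 17)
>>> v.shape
(3, 3, 3, 3)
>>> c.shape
(5, 5)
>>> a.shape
(5, 17)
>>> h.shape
(5, 5)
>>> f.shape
(5, 5)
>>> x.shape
(5, 19)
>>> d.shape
(5, 5)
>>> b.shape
()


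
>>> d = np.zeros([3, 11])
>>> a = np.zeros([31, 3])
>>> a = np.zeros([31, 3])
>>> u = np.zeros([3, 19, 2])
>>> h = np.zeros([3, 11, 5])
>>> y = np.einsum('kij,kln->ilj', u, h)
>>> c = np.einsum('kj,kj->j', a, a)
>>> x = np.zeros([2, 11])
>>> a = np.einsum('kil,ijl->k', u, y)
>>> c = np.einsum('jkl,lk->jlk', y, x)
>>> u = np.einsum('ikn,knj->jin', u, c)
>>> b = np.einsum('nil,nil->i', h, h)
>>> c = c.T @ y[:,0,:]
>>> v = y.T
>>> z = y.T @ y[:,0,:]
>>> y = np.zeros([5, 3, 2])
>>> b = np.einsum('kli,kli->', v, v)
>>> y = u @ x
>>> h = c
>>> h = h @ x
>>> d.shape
(3, 11)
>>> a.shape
(3,)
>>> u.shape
(11, 3, 2)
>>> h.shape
(11, 2, 11)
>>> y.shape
(11, 3, 11)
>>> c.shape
(11, 2, 2)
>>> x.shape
(2, 11)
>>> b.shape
()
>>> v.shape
(2, 11, 19)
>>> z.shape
(2, 11, 2)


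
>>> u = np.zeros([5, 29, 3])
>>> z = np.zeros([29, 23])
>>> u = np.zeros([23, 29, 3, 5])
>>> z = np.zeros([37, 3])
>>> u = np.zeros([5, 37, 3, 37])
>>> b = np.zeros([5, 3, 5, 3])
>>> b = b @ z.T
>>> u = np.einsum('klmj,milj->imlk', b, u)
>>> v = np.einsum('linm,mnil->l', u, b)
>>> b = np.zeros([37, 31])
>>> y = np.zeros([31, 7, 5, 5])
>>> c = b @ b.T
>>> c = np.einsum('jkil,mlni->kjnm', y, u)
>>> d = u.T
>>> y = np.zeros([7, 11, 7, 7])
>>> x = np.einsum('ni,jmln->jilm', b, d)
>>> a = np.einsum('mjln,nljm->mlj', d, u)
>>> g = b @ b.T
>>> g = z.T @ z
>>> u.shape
(37, 5, 3, 5)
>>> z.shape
(37, 3)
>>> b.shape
(37, 31)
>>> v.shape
(37,)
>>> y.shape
(7, 11, 7, 7)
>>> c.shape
(7, 31, 3, 37)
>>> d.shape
(5, 3, 5, 37)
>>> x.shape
(5, 31, 5, 3)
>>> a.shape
(5, 5, 3)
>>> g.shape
(3, 3)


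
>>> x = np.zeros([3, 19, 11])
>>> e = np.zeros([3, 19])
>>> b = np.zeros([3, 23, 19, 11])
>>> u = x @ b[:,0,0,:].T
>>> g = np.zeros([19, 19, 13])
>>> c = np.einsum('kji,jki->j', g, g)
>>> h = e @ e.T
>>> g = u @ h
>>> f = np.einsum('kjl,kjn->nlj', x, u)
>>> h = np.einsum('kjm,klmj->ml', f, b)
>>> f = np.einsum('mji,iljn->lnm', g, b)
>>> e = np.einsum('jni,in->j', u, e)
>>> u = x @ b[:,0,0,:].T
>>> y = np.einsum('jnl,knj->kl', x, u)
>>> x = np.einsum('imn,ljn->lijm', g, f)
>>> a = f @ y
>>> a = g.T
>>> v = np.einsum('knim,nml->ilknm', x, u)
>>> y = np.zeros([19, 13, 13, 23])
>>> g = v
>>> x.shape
(23, 3, 11, 19)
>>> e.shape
(3,)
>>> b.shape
(3, 23, 19, 11)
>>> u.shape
(3, 19, 3)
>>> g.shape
(11, 3, 23, 3, 19)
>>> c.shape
(19,)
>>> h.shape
(19, 23)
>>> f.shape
(23, 11, 3)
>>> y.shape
(19, 13, 13, 23)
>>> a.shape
(3, 19, 3)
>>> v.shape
(11, 3, 23, 3, 19)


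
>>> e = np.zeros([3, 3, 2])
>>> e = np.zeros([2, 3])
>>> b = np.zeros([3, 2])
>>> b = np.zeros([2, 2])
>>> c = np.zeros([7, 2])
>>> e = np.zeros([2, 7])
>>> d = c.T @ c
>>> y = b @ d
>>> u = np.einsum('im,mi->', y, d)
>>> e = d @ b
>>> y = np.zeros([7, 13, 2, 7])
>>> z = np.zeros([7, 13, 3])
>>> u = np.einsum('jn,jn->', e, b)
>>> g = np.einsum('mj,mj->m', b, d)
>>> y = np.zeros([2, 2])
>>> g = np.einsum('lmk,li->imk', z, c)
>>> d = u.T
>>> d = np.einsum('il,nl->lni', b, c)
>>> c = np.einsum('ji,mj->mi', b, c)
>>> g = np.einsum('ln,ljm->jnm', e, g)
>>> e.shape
(2, 2)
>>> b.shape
(2, 2)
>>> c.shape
(7, 2)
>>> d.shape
(2, 7, 2)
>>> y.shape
(2, 2)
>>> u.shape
()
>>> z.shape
(7, 13, 3)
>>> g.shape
(13, 2, 3)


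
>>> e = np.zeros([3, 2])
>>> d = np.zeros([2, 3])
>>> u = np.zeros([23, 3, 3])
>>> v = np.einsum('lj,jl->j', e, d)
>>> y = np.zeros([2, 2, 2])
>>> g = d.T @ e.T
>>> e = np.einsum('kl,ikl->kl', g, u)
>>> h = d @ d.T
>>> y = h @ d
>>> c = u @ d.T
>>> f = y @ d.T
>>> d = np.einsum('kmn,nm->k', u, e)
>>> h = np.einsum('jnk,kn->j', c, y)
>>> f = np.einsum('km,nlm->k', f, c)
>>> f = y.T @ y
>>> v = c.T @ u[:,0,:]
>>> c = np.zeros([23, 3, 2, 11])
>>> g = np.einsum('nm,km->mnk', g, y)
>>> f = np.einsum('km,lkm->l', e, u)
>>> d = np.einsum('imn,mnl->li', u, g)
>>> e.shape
(3, 3)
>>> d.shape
(2, 23)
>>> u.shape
(23, 3, 3)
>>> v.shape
(2, 3, 3)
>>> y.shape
(2, 3)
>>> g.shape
(3, 3, 2)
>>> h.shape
(23,)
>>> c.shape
(23, 3, 2, 11)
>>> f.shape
(23,)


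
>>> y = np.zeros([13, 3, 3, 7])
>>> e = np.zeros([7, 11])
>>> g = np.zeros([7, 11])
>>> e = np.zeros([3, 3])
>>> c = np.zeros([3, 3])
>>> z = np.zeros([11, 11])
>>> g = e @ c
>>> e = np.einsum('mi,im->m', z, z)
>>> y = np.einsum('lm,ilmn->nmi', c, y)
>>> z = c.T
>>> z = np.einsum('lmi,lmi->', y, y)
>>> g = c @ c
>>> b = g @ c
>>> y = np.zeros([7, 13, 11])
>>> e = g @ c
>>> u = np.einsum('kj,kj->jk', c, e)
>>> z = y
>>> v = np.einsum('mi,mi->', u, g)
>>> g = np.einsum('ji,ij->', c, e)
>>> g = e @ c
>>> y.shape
(7, 13, 11)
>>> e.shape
(3, 3)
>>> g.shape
(3, 3)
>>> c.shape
(3, 3)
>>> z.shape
(7, 13, 11)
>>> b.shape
(3, 3)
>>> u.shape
(3, 3)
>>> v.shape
()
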